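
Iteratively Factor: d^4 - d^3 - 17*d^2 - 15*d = (d + 1)*(d^3 - 2*d^2 - 15*d) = d*(d + 1)*(d^2 - 2*d - 15) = d*(d - 5)*(d + 1)*(d + 3)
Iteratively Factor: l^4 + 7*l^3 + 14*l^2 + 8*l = (l)*(l^3 + 7*l^2 + 14*l + 8) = l*(l + 1)*(l^2 + 6*l + 8) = l*(l + 1)*(l + 4)*(l + 2)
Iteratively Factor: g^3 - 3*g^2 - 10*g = (g - 5)*(g^2 + 2*g) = (g - 5)*(g + 2)*(g)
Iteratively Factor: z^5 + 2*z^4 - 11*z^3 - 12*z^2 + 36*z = (z + 3)*(z^4 - z^3 - 8*z^2 + 12*z) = (z - 2)*(z + 3)*(z^3 + z^2 - 6*z) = z*(z - 2)*(z + 3)*(z^2 + z - 6) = z*(z - 2)^2*(z + 3)*(z + 3)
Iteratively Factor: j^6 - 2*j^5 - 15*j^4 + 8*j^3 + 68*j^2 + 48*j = (j + 2)*(j^5 - 4*j^4 - 7*j^3 + 22*j^2 + 24*j) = (j + 1)*(j + 2)*(j^4 - 5*j^3 - 2*j^2 + 24*j) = (j + 1)*(j + 2)^2*(j^3 - 7*j^2 + 12*j) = j*(j + 1)*(j + 2)^2*(j^2 - 7*j + 12) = j*(j - 4)*(j + 1)*(j + 2)^2*(j - 3)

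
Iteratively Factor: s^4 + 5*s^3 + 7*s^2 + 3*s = (s)*(s^3 + 5*s^2 + 7*s + 3) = s*(s + 1)*(s^2 + 4*s + 3) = s*(s + 1)^2*(s + 3)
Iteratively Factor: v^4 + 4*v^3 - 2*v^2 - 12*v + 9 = (v - 1)*(v^3 + 5*v^2 + 3*v - 9) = (v - 1)^2*(v^2 + 6*v + 9) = (v - 1)^2*(v + 3)*(v + 3)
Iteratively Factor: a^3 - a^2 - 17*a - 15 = (a + 1)*(a^2 - 2*a - 15) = (a - 5)*(a + 1)*(a + 3)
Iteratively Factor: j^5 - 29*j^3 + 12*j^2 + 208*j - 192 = (j - 4)*(j^4 + 4*j^3 - 13*j^2 - 40*j + 48) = (j - 4)*(j - 3)*(j^3 + 7*j^2 + 8*j - 16) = (j - 4)*(j - 3)*(j - 1)*(j^2 + 8*j + 16) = (j - 4)*(j - 3)*(j - 1)*(j + 4)*(j + 4)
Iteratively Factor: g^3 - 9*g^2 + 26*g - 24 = (g - 3)*(g^2 - 6*g + 8) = (g - 3)*(g - 2)*(g - 4)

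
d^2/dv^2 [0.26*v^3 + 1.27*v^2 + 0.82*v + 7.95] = 1.56*v + 2.54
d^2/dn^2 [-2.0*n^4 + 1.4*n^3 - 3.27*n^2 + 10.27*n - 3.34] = -24.0*n^2 + 8.4*n - 6.54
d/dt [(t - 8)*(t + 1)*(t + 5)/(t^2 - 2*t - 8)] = (t^4 - 4*t^3 + 23*t^2 + 112*t + 264)/(t^4 - 4*t^3 - 12*t^2 + 32*t + 64)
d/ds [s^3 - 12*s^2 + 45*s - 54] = 3*s^2 - 24*s + 45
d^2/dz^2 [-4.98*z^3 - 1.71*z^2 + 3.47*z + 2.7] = -29.88*z - 3.42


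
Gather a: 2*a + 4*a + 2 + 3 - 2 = 6*a + 3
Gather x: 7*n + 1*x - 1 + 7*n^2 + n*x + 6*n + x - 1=7*n^2 + 13*n + x*(n + 2) - 2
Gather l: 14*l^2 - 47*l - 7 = 14*l^2 - 47*l - 7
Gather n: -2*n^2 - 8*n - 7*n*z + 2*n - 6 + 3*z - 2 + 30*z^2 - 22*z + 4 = -2*n^2 + n*(-7*z - 6) + 30*z^2 - 19*z - 4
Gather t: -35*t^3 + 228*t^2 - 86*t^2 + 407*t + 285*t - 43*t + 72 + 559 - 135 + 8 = -35*t^3 + 142*t^2 + 649*t + 504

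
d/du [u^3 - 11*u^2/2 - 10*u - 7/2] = 3*u^2 - 11*u - 10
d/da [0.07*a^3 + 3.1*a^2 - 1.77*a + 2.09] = 0.21*a^2 + 6.2*a - 1.77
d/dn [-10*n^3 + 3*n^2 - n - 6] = -30*n^2 + 6*n - 1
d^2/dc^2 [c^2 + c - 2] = 2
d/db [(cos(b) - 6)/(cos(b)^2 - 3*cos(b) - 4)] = (cos(b)^2 - 12*cos(b) + 22)*sin(b)/((cos(b) - 4)^2*(cos(b) + 1)^2)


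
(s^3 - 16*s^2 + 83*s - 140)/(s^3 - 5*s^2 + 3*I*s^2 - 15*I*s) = (s^2 - 11*s + 28)/(s*(s + 3*I))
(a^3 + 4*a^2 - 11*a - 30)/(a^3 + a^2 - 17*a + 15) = (a + 2)/(a - 1)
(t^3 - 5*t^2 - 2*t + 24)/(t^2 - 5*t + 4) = (t^2 - t - 6)/(t - 1)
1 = 1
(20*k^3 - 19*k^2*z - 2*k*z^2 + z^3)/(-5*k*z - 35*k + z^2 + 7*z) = (-4*k^2 + 3*k*z + z^2)/(z + 7)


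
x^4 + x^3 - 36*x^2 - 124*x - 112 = (x - 7)*(x + 2)^2*(x + 4)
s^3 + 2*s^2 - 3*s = s*(s - 1)*(s + 3)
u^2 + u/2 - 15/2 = (u - 5/2)*(u + 3)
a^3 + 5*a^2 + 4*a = a*(a + 1)*(a + 4)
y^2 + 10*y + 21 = (y + 3)*(y + 7)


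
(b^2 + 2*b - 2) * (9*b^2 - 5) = 9*b^4 + 18*b^3 - 23*b^2 - 10*b + 10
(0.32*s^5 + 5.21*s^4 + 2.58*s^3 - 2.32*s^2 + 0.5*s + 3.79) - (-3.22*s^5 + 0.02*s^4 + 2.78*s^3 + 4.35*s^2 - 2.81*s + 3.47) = 3.54*s^5 + 5.19*s^4 - 0.2*s^3 - 6.67*s^2 + 3.31*s + 0.32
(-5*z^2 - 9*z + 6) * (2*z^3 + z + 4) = -10*z^5 - 18*z^4 + 7*z^3 - 29*z^2 - 30*z + 24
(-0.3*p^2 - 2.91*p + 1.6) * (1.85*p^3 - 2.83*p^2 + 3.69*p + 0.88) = -0.555*p^5 - 4.5345*p^4 + 10.0883*p^3 - 15.5299*p^2 + 3.3432*p + 1.408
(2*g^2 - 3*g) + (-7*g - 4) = 2*g^2 - 10*g - 4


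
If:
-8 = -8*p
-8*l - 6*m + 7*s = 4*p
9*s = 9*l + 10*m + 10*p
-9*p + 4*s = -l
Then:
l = 28/15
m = -43/40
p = 1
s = 107/60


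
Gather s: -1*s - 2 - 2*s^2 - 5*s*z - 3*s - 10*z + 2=-2*s^2 + s*(-5*z - 4) - 10*z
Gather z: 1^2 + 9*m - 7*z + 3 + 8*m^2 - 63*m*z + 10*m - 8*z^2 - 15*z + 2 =8*m^2 + 19*m - 8*z^2 + z*(-63*m - 22) + 6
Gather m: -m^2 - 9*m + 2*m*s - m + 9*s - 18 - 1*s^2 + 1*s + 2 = -m^2 + m*(2*s - 10) - s^2 + 10*s - 16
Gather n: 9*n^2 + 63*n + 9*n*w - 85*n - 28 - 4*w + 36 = 9*n^2 + n*(9*w - 22) - 4*w + 8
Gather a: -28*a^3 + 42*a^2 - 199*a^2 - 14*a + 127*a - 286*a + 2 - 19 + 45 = -28*a^3 - 157*a^2 - 173*a + 28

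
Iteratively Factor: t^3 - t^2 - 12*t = (t + 3)*(t^2 - 4*t) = t*(t + 3)*(t - 4)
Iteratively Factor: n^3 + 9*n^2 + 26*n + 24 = (n + 2)*(n^2 + 7*n + 12) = (n + 2)*(n + 3)*(n + 4)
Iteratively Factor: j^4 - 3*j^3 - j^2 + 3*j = (j - 3)*(j^3 - j) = (j - 3)*(j - 1)*(j^2 + j) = j*(j - 3)*(j - 1)*(j + 1)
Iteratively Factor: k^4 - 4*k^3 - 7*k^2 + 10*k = (k)*(k^3 - 4*k^2 - 7*k + 10) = k*(k - 5)*(k^2 + k - 2) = k*(k - 5)*(k - 1)*(k + 2)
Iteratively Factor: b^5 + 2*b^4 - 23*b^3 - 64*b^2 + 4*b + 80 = (b - 1)*(b^4 + 3*b^3 - 20*b^2 - 84*b - 80) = (b - 1)*(b + 2)*(b^3 + b^2 - 22*b - 40) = (b - 1)*(b + 2)*(b + 4)*(b^2 - 3*b - 10) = (b - 5)*(b - 1)*(b + 2)*(b + 4)*(b + 2)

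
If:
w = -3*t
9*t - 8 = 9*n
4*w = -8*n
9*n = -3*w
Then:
No Solution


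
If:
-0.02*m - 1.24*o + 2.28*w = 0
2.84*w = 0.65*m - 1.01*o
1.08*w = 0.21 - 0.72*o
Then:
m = 0.64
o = 0.16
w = 0.09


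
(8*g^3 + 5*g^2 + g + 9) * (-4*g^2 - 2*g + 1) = -32*g^5 - 36*g^4 - 6*g^3 - 33*g^2 - 17*g + 9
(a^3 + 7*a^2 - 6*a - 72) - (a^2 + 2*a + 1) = a^3 + 6*a^2 - 8*a - 73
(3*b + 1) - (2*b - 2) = b + 3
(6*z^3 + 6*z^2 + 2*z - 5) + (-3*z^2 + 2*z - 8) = 6*z^3 + 3*z^2 + 4*z - 13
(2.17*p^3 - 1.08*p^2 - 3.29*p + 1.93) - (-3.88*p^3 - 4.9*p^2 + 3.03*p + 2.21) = 6.05*p^3 + 3.82*p^2 - 6.32*p - 0.28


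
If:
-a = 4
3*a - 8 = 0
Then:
No Solution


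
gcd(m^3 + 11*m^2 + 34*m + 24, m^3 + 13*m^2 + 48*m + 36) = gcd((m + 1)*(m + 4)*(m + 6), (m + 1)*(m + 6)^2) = m^2 + 7*m + 6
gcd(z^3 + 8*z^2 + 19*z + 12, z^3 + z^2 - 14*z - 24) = z + 3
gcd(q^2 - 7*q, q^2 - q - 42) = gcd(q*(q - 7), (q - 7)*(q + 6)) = q - 7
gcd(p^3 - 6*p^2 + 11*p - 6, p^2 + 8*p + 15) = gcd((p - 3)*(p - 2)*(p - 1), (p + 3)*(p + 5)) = 1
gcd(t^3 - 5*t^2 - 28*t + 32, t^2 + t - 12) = t + 4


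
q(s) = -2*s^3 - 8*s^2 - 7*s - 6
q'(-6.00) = -127.00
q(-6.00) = 180.00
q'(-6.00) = -127.00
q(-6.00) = 180.00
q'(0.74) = -22.13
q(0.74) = -16.37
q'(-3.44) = -22.96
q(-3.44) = 4.83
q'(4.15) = -176.74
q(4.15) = -315.78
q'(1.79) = -54.86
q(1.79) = -55.63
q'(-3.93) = -36.79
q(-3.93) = 19.35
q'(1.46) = -43.15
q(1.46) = -39.50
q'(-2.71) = -7.70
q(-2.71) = -5.98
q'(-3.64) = -28.26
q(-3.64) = 9.94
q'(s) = -6*s^2 - 16*s - 7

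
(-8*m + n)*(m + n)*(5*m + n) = -40*m^3 - 43*m^2*n - 2*m*n^2 + n^3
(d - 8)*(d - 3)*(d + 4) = d^3 - 7*d^2 - 20*d + 96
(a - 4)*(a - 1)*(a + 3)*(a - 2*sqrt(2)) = a^4 - 2*sqrt(2)*a^3 - 2*a^3 - 11*a^2 + 4*sqrt(2)*a^2 + 12*a + 22*sqrt(2)*a - 24*sqrt(2)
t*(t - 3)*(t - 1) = t^3 - 4*t^2 + 3*t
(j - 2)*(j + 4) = j^2 + 2*j - 8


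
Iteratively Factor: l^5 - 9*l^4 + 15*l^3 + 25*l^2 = (l)*(l^4 - 9*l^3 + 15*l^2 + 25*l) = l*(l - 5)*(l^3 - 4*l^2 - 5*l) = l*(l - 5)^2*(l^2 + l) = l*(l - 5)^2*(l + 1)*(l)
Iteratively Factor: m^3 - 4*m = (m + 2)*(m^2 - 2*m) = (m - 2)*(m + 2)*(m)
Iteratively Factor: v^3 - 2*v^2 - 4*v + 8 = (v + 2)*(v^2 - 4*v + 4) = (v - 2)*(v + 2)*(v - 2)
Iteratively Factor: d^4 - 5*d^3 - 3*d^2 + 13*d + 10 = (d + 1)*(d^3 - 6*d^2 + 3*d + 10) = (d + 1)^2*(d^2 - 7*d + 10) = (d - 2)*(d + 1)^2*(d - 5)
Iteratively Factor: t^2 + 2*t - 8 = (t + 4)*(t - 2)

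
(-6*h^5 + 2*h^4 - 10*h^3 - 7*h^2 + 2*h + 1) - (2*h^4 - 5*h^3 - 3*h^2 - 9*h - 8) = -6*h^5 - 5*h^3 - 4*h^2 + 11*h + 9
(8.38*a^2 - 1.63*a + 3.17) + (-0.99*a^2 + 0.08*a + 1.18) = 7.39*a^2 - 1.55*a + 4.35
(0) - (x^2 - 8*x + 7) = -x^2 + 8*x - 7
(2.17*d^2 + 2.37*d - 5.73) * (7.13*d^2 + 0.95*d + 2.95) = 15.4721*d^4 + 18.9596*d^3 - 32.2019*d^2 + 1.548*d - 16.9035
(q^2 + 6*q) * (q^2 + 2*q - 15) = q^4 + 8*q^3 - 3*q^2 - 90*q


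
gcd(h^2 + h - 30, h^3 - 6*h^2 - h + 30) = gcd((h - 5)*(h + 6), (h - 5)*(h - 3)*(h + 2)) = h - 5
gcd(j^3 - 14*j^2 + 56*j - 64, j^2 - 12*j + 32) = j^2 - 12*j + 32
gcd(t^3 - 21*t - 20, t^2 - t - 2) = t + 1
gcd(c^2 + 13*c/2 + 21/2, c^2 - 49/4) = c + 7/2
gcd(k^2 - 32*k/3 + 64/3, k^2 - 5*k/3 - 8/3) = k - 8/3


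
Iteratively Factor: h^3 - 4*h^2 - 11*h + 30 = (h - 5)*(h^2 + h - 6) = (h - 5)*(h + 3)*(h - 2)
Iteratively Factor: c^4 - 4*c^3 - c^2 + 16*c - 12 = (c - 2)*(c^3 - 2*c^2 - 5*c + 6) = (c - 2)*(c + 2)*(c^2 - 4*c + 3) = (c - 2)*(c - 1)*(c + 2)*(c - 3)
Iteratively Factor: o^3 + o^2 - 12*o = (o + 4)*(o^2 - 3*o) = (o - 3)*(o + 4)*(o)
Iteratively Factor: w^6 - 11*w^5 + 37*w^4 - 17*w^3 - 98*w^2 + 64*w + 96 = (w - 4)*(w^5 - 7*w^4 + 9*w^3 + 19*w^2 - 22*w - 24) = (w - 4)*(w - 2)*(w^4 - 5*w^3 - w^2 + 17*w + 12) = (w - 4)*(w - 2)*(w + 1)*(w^3 - 6*w^2 + 5*w + 12) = (w - 4)*(w - 3)*(w - 2)*(w + 1)*(w^2 - 3*w - 4) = (w - 4)^2*(w - 3)*(w - 2)*(w + 1)*(w + 1)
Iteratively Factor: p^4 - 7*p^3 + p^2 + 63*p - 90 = (p + 3)*(p^3 - 10*p^2 + 31*p - 30) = (p - 5)*(p + 3)*(p^2 - 5*p + 6) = (p - 5)*(p - 2)*(p + 3)*(p - 3)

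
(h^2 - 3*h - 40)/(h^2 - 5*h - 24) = (h + 5)/(h + 3)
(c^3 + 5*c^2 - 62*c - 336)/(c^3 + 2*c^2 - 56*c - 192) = (c + 7)/(c + 4)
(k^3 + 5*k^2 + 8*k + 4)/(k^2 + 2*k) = k + 3 + 2/k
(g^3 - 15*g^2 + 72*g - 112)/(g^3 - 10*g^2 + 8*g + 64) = (g^2 - 11*g + 28)/(g^2 - 6*g - 16)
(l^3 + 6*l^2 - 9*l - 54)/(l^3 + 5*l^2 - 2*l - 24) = (l^2 + 3*l - 18)/(l^2 + 2*l - 8)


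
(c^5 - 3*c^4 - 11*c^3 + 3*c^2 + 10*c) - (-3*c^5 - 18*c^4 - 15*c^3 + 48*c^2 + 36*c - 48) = 4*c^5 + 15*c^4 + 4*c^3 - 45*c^2 - 26*c + 48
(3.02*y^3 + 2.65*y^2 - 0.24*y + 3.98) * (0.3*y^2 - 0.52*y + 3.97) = 0.906*y^5 - 0.7754*y^4 + 10.5394*y^3 + 11.8393*y^2 - 3.0224*y + 15.8006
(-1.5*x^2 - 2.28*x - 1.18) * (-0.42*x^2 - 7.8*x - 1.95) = 0.63*x^4 + 12.6576*x^3 + 21.2046*x^2 + 13.65*x + 2.301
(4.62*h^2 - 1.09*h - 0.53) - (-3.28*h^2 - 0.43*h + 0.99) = 7.9*h^2 - 0.66*h - 1.52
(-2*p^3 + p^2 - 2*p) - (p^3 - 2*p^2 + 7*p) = -3*p^3 + 3*p^2 - 9*p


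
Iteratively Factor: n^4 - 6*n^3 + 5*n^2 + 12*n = (n - 4)*(n^3 - 2*n^2 - 3*n) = n*(n - 4)*(n^2 - 2*n - 3) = n*(n - 4)*(n - 3)*(n + 1)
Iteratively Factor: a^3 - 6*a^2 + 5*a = (a - 5)*(a^2 - a) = a*(a - 5)*(a - 1)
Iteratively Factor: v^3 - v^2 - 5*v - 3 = (v + 1)*(v^2 - 2*v - 3) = (v - 3)*(v + 1)*(v + 1)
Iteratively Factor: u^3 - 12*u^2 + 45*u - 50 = (u - 5)*(u^2 - 7*u + 10) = (u - 5)^2*(u - 2)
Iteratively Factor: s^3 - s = (s)*(s^2 - 1) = s*(s - 1)*(s + 1)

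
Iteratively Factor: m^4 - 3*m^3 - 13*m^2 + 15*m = (m - 1)*(m^3 - 2*m^2 - 15*m) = (m - 1)*(m + 3)*(m^2 - 5*m) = m*(m - 1)*(m + 3)*(m - 5)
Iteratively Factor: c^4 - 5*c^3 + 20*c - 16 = (c - 4)*(c^3 - c^2 - 4*c + 4) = (c - 4)*(c - 2)*(c^2 + c - 2) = (c - 4)*(c - 2)*(c - 1)*(c + 2)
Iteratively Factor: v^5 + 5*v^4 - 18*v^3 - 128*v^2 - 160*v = (v + 2)*(v^4 + 3*v^3 - 24*v^2 - 80*v) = (v - 5)*(v + 2)*(v^3 + 8*v^2 + 16*v) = (v - 5)*(v + 2)*(v + 4)*(v^2 + 4*v) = (v - 5)*(v + 2)*(v + 4)^2*(v)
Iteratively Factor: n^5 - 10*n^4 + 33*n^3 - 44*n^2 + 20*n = (n)*(n^4 - 10*n^3 + 33*n^2 - 44*n + 20) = n*(n - 2)*(n^3 - 8*n^2 + 17*n - 10) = n*(n - 5)*(n - 2)*(n^2 - 3*n + 2) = n*(n - 5)*(n - 2)*(n - 1)*(n - 2)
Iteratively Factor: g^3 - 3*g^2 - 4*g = (g + 1)*(g^2 - 4*g) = g*(g + 1)*(g - 4)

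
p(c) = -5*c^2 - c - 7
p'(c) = -10*c - 1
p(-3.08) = -51.35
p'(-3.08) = 29.80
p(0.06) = -7.08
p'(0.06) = -1.60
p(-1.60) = -18.20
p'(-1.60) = 15.00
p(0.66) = -9.84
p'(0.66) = -7.60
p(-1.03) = -11.27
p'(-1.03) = 9.30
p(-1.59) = -18.05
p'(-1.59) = 14.90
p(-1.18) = -12.78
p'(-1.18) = 10.80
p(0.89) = -11.85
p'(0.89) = -9.90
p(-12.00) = -715.00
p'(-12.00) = 119.00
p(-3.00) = -49.00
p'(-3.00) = 29.00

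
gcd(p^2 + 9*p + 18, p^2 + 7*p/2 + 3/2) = p + 3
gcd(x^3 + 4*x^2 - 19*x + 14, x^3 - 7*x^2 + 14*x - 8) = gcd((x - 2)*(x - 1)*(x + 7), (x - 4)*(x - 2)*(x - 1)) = x^2 - 3*x + 2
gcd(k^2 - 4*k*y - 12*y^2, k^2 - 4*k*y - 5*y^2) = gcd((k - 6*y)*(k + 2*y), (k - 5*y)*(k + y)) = 1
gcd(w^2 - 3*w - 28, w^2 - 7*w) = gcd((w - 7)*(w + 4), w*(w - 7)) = w - 7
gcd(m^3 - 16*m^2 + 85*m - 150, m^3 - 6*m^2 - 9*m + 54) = m - 6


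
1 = 1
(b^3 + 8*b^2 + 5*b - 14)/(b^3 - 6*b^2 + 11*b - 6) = (b^2 + 9*b + 14)/(b^2 - 5*b + 6)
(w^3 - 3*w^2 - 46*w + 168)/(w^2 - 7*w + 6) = (w^2 + 3*w - 28)/(w - 1)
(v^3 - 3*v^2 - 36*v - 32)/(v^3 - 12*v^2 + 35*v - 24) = (v^2 + 5*v + 4)/(v^2 - 4*v + 3)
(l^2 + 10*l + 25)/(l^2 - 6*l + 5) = (l^2 + 10*l + 25)/(l^2 - 6*l + 5)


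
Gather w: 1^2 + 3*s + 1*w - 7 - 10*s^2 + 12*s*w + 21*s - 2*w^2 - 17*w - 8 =-10*s^2 + 24*s - 2*w^2 + w*(12*s - 16) - 14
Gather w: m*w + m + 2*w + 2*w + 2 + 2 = m + w*(m + 4) + 4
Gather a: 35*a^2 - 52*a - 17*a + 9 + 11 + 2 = 35*a^2 - 69*a + 22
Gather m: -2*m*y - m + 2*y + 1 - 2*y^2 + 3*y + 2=m*(-2*y - 1) - 2*y^2 + 5*y + 3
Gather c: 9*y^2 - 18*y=9*y^2 - 18*y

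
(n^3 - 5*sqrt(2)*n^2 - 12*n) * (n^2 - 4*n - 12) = n^5 - 5*sqrt(2)*n^4 - 4*n^4 - 24*n^3 + 20*sqrt(2)*n^3 + 48*n^2 + 60*sqrt(2)*n^2 + 144*n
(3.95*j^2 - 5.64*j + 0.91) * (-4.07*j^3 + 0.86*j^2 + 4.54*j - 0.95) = -16.0765*j^5 + 26.3518*j^4 + 9.3789*j^3 - 28.5755*j^2 + 9.4894*j - 0.8645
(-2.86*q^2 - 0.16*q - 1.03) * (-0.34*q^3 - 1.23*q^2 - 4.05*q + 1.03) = 0.9724*q^5 + 3.5722*q^4 + 12.13*q^3 - 1.0309*q^2 + 4.0067*q - 1.0609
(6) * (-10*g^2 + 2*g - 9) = -60*g^2 + 12*g - 54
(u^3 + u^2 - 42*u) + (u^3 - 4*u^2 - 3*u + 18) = 2*u^3 - 3*u^2 - 45*u + 18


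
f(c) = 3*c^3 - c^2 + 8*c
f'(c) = 9*c^2 - 2*c + 8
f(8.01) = 1541.69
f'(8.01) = 569.42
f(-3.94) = -230.53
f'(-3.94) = 155.59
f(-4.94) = -425.58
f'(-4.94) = 237.51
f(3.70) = 167.87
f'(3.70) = 123.81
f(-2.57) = -78.09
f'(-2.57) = 72.58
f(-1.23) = -16.94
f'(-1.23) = 24.08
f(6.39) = 793.04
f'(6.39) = 362.71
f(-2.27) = -58.40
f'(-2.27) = 58.92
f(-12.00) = -5424.00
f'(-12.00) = 1328.00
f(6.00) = 660.00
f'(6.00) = 320.00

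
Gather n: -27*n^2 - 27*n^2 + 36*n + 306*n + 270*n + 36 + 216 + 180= -54*n^2 + 612*n + 432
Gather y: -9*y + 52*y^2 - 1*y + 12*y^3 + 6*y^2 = 12*y^3 + 58*y^2 - 10*y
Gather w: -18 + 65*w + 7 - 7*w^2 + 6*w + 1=-7*w^2 + 71*w - 10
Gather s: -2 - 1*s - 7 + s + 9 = 0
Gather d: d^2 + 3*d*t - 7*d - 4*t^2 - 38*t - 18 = d^2 + d*(3*t - 7) - 4*t^2 - 38*t - 18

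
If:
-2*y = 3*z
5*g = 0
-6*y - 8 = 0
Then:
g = 0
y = -4/3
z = 8/9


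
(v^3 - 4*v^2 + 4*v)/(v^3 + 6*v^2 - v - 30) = v*(v - 2)/(v^2 + 8*v + 15)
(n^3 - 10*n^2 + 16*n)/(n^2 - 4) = n*(n - 8)/(n + 2)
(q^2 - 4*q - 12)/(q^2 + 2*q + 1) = (q^2 - 4*q - 12)/(q^2 + 2*q + 1)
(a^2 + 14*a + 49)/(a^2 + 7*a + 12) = (a^2 + 14*a + 49)/(a^2 + 7*a + 12)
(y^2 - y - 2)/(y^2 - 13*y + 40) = (y^2 - y - 2)/(y^2 - 13*y + 40)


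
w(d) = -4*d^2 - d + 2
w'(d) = -8*d - 1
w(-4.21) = -64.69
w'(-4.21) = 32.68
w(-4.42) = -71.73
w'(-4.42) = 34.36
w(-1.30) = -3.46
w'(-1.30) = 9.40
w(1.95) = -15.16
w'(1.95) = -16.60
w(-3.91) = -55.24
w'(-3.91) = 30.28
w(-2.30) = -16.86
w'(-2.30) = 17.40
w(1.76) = -12.15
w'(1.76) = -15.08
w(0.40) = 0.96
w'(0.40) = -4.20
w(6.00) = -148.00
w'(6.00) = -49.00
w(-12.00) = -562.00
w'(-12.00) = 95.00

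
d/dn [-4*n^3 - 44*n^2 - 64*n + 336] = -12*n^2 - 88*n - 64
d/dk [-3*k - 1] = -3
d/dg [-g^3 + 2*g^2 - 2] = g*(4 - 3*g)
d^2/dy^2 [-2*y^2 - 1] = -4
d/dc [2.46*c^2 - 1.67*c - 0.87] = 4.92*c - 1.67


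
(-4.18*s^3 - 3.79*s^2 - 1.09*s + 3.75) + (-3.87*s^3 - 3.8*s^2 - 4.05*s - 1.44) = -8.05*s^3 - 7.59*s^2 - 5.14*s + 2.31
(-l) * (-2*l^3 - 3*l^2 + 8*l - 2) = 2*l^4 + 3*l^3 - 8*l^2 + 2*l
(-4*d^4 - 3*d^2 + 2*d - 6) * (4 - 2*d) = 8*d^5 - 16*d^4 + 6*d^3 - 16*d^2 + 20*d - 24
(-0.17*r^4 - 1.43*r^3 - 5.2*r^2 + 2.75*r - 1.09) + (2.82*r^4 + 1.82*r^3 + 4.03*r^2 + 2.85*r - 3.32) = 2.65*r^4 + 0.39*r^3 - 1.17*r^2 + 5.6*r - 4.41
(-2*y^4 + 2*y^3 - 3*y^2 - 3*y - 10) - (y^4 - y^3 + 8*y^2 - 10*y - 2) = -3*y^4 + 3*y^3 - 11*y^2 + 7*y - 8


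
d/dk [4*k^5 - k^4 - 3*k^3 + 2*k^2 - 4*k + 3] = 20*k^4 - 4*k^3 - 9*k^2 + 4*k - 4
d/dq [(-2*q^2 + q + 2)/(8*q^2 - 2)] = (-4*q^2 - 12*q - 1)/(2*(16*q^4 - 8*q^2 + 1))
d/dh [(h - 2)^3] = 3*(h - 2)^2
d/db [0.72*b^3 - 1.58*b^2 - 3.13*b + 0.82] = 2.16*b^2 - 3.16*b - 3.13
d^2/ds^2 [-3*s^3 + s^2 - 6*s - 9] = 2 - 18*s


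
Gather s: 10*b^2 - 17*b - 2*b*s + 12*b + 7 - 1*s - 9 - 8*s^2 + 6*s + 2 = 10*b^2 - 5*b - 8*s^2 + s*(5 - 2*b)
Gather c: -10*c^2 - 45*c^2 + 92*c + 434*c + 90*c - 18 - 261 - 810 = -55*c^2 + 616*c - 1089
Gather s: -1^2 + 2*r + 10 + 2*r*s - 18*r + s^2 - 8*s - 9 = -16*r + s^2 + s*(2*r - 8)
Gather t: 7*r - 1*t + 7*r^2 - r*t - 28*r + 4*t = 7*r^2 - 21*r + t*(3 - r)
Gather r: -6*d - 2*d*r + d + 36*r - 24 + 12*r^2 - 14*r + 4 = -5*d + 12*r^2 + r*(22 - 2*d) - 20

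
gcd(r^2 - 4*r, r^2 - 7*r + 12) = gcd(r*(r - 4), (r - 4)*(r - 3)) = r - 4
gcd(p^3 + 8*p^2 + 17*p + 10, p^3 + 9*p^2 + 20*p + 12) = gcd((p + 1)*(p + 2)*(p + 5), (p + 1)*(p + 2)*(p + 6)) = p^2 + 3*p + 2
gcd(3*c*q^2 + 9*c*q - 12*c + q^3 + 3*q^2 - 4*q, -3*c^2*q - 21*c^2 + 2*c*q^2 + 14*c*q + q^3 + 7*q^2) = 3*c + q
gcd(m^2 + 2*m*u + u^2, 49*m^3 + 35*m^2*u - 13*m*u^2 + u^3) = m + u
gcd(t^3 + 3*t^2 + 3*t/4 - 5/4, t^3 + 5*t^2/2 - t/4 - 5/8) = t^2 + 2*t - 5/4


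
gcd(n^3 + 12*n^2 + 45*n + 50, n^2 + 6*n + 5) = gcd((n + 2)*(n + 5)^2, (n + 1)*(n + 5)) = n + 5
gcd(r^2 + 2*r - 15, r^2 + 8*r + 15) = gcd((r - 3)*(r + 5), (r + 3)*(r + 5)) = r + 5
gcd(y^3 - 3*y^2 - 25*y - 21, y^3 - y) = y + 1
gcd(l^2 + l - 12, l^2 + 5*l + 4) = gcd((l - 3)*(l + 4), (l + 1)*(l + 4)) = l + 4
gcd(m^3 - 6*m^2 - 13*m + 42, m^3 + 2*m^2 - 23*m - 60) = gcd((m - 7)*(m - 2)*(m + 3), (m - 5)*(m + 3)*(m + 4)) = m + 3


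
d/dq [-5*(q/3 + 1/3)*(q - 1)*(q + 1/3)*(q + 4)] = -20*q^3/3 - 65*q^2/3 - 10*q/9 + 65/9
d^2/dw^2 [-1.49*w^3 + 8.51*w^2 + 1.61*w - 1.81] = 17.02 - 8.94*w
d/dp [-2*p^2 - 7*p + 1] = -4*p - 7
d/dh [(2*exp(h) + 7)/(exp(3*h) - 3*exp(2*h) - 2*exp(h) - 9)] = (-4*exp(3*h) - 15*exp(2*h) + 42*exp(h) - 4)*exp(h)/(exp(6*h) - 6*exp(5*h) + 5*exp(4*h) - 6*exp(3*h) + 58*exp(2*h) + 36*exp(h) + 81)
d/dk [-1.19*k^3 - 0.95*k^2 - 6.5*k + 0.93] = -3.57*k^2 - 1.9*k - 6.5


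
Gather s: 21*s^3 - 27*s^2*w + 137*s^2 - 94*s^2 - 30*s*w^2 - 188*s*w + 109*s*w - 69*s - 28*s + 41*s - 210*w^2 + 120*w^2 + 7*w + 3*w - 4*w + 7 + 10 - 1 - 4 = 21*s^3 + s^2*(43 - 27*w) + s*(-30*w^2 - 79*w - 56) - 90*w^2 + 6*w + 12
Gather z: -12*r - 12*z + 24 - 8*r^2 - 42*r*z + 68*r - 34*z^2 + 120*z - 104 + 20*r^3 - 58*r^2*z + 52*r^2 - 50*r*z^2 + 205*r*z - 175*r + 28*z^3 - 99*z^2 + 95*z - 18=20*r^3 + 44*r^2 - 119*r + 28*z^3 + z^2*(-50*r - 133) + z*(-58*r^2 + 163*r + 203) - 98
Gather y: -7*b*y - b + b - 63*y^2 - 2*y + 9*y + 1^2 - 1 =-63*y^2 + y*(7 - 7*b)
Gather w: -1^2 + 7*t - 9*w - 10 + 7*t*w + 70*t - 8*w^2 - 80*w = 77*t - 8*w^2 + w*(7*t - 89) - 11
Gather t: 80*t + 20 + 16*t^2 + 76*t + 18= 16*t^2 + 156*t + 38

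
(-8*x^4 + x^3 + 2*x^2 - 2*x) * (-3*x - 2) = 24*x^5 + 13*x^4 - 8*x^3 + 2*x^2 + 4*x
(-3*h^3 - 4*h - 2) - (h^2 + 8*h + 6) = -3*h^3 - h^2 - 12*h - 8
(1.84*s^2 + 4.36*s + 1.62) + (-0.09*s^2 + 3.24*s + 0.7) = 1.75*s^2 + 7.6*s + 2.32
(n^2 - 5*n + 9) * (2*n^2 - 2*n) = 2*n^4 - 12*n^3 + 28*n^2 - 18*n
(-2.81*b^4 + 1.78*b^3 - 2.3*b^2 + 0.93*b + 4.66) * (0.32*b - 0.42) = -0.8992*b^5 + 1.7498*b^4 - 1.4836*b^3 + 1.2636*b^2 + 1.1006*b - 1.9572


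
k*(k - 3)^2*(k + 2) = k^4 - 4*k^3 - 3*k^2 + 18*k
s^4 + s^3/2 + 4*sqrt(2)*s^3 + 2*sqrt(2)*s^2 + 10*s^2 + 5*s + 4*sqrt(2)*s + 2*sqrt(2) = (s + 1/2)*(s + sqrt(2))^2*(s + 2*sqrt(2))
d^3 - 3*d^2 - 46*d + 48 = (d - 8)*(d - 1)*(d + 6)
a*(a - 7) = a^2 - 7*a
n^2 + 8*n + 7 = (n + 1)*(n + 7)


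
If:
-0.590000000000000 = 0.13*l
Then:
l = -4.54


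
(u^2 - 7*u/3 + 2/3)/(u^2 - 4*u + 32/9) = 3*(3*u^2 - 7*u + 2)/(9*u^2 - 36*u + 32)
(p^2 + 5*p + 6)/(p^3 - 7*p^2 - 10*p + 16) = (p + 3)/(p^2 - 9*p + 8)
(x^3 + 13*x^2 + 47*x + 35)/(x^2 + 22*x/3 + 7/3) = 3*(x^2 + 6*x + 5)/(3*x + 1)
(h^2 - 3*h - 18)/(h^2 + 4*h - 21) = (h^2 - 3*h - 18)/(h^2 + 4*h - 21)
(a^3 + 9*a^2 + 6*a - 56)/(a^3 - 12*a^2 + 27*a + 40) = (a^3 + 9*a^2 + 6*a - 56)/(a^3 - 12*a^2 + 27*a + 40)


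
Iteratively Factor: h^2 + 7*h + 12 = (h + 3)*(h + 4)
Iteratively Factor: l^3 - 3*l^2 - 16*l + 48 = (l - 4)*(l^2 + l - 12) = (l - 4)*(l - 3)*(l + 4)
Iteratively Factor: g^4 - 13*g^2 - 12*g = (g + 3)*(g^3 - 3*g^2 - 4*g) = g*(g + 3)*(g^2 - 3*g - 4) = g*(g - 4)*(g + 3)*(g + 1)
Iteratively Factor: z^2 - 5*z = (z - 5)*(z)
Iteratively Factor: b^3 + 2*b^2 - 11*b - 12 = (b - 3)*(b^2 + 5*b + 4) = (b - 3)*(b + 4)*(b + 1)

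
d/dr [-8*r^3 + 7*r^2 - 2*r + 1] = -24*r^2 + 14*r - 2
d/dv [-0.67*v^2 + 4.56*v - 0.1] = 4.56 - 1.34*v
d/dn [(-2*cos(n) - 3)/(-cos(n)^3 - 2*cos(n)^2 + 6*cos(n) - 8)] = (4*cos(n)^3 + 13*cos(n)^2 + 12*cos(n) - 34)*sin(n)/((cos(n) + 4)^2*(sin(n)^2 + 2*cos(n) - 3)^2)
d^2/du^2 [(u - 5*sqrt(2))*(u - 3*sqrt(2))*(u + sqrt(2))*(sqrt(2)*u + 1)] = 12*sqrt(2)*u^2 - 78*u + 14*sqrt(2)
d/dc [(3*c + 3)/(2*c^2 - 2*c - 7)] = 3*(2*c^2 - 2*c - 2*(c + 1)*(2*c - 1) - 7)/(-2*c^2 + 2*c + 7)^2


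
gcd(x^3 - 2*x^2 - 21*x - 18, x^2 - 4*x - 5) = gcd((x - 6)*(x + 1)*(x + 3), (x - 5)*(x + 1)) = x + 1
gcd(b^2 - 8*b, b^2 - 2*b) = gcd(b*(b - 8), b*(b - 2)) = b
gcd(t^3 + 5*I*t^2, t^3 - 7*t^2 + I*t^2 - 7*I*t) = t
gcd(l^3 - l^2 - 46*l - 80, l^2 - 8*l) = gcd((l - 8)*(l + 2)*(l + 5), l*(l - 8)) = l - 8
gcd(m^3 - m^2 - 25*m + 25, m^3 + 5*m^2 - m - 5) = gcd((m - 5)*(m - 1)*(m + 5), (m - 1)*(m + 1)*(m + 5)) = m^2 + 4*m - 5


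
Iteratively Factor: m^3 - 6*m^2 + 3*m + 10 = (m - 2)*(m^2 - 4*m - 5) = (m - 5)*(m - 2)*(m + 1)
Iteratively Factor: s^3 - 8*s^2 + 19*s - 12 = (s - 1)*(s^2 - 7*s + 12) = (s - 3)*(s - 1)*(s - 4)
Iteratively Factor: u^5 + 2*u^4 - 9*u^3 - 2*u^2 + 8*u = (u - 2)*(u^4 + 4*u^3 - u^2 - 4*u) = (u - 2)*(u + 4)*(u^3 - u) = (u - 2)*(u - 1)*(u + 4)*(u^2 + u) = u*(u - 2)*(u - 1)*(u + 4)*(u + 1)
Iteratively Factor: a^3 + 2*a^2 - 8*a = (a)*(a^2 + 2*a - 8) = a*(a - 2)*(a + 4)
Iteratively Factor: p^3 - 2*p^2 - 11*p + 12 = (p - 1)*(p^2 - p - 12) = (p - 4)*(p - 1)*(p + 3)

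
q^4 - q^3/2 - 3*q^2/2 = q^2*(q - 3/2)*(q + 1)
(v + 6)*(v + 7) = v^2 + 13*v + 42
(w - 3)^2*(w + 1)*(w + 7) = w^4 + 2*w^3 - 32*w^2 + 30*w + 63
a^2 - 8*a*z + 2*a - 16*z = (a + 2)*(a - 8*z)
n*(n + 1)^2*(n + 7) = n^4 + 9*n^3 + 15*n^2 + 7*n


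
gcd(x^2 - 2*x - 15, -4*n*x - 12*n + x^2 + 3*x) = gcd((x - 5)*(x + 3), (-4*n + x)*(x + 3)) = x + 3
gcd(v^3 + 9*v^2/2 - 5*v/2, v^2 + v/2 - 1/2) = v - 1/2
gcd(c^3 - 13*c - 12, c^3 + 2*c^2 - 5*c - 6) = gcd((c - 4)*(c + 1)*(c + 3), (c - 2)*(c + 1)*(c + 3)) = c^2 + 4*c + 3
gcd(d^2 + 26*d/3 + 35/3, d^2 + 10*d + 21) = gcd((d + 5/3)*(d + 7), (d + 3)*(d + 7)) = d + 7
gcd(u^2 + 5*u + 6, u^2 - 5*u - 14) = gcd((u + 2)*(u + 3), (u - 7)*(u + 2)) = u + 2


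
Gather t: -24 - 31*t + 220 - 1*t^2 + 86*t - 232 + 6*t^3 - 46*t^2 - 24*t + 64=6*t^3 - 47*t^2 + 31*t + 28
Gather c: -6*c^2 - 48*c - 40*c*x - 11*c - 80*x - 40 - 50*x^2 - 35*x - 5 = -6*c^2 + c*(-40*x - 59) - 50*x^2 - 115*x - 45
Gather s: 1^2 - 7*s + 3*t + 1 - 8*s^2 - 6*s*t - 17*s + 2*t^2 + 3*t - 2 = -8*s^2 + s*(-6*t - 24) + 2*t^2 + 6*t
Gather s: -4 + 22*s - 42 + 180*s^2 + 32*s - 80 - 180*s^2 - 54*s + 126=0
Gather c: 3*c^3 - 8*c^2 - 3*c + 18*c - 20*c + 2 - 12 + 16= 3*c^3 - 8*c^2 - 5*c + 6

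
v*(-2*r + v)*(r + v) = -2*r^2*v - r*v^2 + v^3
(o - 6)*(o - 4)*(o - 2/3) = o^3 - 32*o^2/3 + 92*o/3 - 16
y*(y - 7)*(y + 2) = y^3 - 5*y^2 - 14*y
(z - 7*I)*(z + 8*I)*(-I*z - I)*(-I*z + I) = -z^4 - I*z^3 - 55*z^2 + I*z + 56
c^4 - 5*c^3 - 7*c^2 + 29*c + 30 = (c - 5)*(c - 3)*(c + 1)*(c + 2)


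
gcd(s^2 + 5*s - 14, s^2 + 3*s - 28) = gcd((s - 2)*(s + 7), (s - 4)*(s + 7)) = s + 7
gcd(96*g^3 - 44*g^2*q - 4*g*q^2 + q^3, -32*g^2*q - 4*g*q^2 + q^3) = -8*g + q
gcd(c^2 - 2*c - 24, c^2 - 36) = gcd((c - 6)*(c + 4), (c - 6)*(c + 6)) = c - 6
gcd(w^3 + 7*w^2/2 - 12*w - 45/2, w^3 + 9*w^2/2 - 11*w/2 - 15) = w^2 + 13*w/2 + 15/2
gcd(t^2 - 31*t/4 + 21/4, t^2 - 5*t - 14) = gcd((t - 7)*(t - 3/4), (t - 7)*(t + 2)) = t - 7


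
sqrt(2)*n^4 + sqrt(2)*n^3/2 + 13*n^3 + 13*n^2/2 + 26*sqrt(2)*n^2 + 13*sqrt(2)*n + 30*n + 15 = (n + sqrt(2))*(n + 5*sqrt(2)/2)*(n + 3*sqrt(2))*(sqrt(2)*n + sqrt(2)/2)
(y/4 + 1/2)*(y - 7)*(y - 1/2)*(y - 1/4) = y^4/4 - 23*y^3/16 - 81*y^2/32 + 79*y/32 - 7/16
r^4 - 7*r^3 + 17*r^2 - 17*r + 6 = (r - 3)*(r - 2)*(r - 1)^2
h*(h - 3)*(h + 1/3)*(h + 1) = h^4 - 5*h^3/3 - 11*h^2/3 - h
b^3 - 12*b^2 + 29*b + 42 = (b - 7)*(b - 6)*(b + 1)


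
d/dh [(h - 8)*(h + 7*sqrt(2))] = 2*h - 8 + 7*sqrt(2)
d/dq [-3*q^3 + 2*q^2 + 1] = q*(4 - 9*q)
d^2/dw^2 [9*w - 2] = 0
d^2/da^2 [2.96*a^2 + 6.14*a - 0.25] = 5.92000000000000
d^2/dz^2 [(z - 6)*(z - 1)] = 2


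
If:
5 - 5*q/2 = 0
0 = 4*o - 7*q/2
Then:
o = 7/4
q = 2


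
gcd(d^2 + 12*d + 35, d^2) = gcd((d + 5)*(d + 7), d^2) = 1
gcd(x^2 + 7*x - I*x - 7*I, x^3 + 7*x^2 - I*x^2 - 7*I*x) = x^2 + x*(7 - I) - 7*I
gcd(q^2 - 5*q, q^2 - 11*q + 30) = q - 5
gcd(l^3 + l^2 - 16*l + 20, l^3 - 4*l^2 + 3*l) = 1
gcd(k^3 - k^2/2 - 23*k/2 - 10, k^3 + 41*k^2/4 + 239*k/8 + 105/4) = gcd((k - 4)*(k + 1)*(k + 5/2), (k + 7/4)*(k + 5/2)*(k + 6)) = k + 5/2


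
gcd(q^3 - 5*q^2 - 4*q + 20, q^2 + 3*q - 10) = q - 2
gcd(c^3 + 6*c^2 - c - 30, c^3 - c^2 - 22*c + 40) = c^2 + 3*c - 10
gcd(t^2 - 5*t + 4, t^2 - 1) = t - 1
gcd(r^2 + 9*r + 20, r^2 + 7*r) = 1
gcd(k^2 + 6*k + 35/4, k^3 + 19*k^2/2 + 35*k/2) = k + 5/2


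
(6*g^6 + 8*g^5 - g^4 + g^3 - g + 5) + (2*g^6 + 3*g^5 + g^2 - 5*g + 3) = 8*g^6 + 11*g^5 - g^4 + g^3 + g^2 - 6*g + 8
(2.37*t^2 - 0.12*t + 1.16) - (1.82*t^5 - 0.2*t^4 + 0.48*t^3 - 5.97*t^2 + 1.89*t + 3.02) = -1.82*t^5 + 0.2*t^4 - 0.48*t^3 + 8.34*t^2 - 2.01*t - 1.86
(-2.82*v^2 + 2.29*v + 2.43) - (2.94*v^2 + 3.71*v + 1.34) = -5.76*v^2 - 1.42*v + 1.09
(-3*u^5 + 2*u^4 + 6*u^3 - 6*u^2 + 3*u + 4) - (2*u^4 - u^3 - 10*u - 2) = -3*u^5 + 7*u^3 - 6*u^2 + 13*u + 6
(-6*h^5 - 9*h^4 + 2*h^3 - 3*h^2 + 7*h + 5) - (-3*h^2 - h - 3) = -6*h^5 - 9*h^4 + 2*h^3 + 8*h + 8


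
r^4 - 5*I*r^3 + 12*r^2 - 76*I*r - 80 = (r - 5*I)*(r - 2*I)^2*(r + 4*I)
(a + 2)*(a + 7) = a^2 + 9*a + 14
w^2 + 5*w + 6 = (w + 2)*(w + 3)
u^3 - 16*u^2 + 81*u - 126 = (u - 7)*(u - 6)*(u - 3)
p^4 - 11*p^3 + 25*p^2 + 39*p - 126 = (p - 7)*(p - 3)^2*(p + 2)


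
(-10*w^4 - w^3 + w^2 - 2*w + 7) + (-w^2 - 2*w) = -10*w^4 - w^3 - 4*w + 7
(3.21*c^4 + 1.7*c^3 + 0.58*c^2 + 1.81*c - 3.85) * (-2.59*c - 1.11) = -8.3139*c^5 - 7.9661*c^4 - 3.3892*c^3 - 5.3317*c^2 + 7.9624*c + 4.2735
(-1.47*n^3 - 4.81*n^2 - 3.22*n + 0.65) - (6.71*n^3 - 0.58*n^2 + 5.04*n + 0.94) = -8.18*n^3 - 4.23*n^2 - 8.26*n - 0.29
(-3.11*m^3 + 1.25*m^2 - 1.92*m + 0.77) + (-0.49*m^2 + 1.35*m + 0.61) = -3.11*m^3 + 0.76*m^2 - 0.57*m + 1.38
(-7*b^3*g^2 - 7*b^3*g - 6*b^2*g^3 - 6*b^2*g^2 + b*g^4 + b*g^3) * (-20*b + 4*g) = 140*b^4*g^2 + 140*b^4*g + 92*b^3*g^3 + 92*b^3*g^2 - 44*b^2*g^4 - 44*b^2*g^3 + 4*b*g^5 + 4*b*g^4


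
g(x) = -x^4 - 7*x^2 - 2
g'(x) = -4*x^3 - 14*x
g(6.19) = -1738.34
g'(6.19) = -1035.37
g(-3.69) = -282.71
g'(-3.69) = 252.63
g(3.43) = -222.77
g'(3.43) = -209.43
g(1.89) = -39.76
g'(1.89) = -53.47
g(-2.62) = -97.17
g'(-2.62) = 108.62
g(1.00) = -10.00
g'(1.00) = -18.00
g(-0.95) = -9.13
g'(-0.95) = 16.73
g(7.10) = -2896.04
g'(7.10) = -1531.04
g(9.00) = -7130.00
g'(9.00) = -3042.00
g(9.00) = -7130.00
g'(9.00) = -3042.00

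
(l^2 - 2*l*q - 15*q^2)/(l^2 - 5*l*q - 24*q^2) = (-l + 5*q)/(-l + 8*q)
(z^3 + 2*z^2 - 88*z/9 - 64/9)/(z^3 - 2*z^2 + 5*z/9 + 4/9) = (9*z^3 + 18*z^2 - 88*z - 64)/(9*z^3 - 18*z^2 + 5*z + 4)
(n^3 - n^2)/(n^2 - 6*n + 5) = n^2/(n - 5)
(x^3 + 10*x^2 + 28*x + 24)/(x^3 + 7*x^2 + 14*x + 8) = (x^2 + 8*x + 12)/(x^2 + 5*x + 4)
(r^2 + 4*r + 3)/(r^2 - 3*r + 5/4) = 4*(r^2 + 4*r + 3)/(4*r^2 - 12*r + 5)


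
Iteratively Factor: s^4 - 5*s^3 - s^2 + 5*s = (s + 1)*(s^3 - 6*s^2 + 5*s) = (s - 5)*(s + 1)*(s^2 - s) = s*(s - 5)*(s + 1)*(s - 1)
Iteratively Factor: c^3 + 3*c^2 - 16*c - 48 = (c + 4)*(c^2 - c - 12) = (c + 3)*(c + 4)*(c - 4)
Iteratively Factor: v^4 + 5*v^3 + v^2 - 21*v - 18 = (v - 2)*(v^3 + 7*v^2 + 15*v + 9) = (v - 2)*(v + 1)*(v^2 + 6*v + 9) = (v - 2)*(v + 1)*(v + 3)*(v + 3)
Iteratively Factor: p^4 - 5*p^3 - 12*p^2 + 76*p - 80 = (p - 2)*(p^3 - 3*p^2 - 18*p + 40) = (p - 2)^2*(p^2 - p - 20) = (p - 2)^2*(p + 4)*(p - 5)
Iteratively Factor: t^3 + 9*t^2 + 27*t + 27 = (t + 3)*(t^2 + 6*t + 9) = (t + 3)^2*(t + 3)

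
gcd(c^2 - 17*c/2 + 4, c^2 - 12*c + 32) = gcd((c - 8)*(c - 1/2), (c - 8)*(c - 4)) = c - 8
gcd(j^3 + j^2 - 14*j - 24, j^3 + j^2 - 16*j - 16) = j - 4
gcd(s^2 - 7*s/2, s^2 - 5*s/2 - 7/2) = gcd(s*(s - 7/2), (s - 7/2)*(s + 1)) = s - 7/2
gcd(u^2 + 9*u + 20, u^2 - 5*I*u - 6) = 1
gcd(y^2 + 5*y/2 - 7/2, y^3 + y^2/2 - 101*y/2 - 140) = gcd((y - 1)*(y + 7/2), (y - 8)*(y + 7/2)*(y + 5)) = y + 7/2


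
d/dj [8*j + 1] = 8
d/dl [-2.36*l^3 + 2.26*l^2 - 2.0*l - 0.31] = -7.08*l^2 + 4.52*l - 2.0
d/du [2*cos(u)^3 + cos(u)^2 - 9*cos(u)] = (-6*cos(u)^2 - 2*cos(u) + 9)*sin(u)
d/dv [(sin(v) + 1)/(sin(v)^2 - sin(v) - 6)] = (-2*sin(v) + cos(v)^2 - 6)*cos(v)/(sin(v) + cos(v)^2 + 5)^2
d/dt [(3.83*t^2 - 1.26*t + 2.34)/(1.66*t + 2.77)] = (6.3578*t^2 + 21.2182*t - 7.3746)/(2.7556*t^2 + 9.1964*t + 7.6729)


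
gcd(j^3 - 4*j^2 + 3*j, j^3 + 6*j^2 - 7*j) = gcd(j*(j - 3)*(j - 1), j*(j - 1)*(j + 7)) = j^2 - j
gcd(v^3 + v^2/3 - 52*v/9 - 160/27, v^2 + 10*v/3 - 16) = v - 8/3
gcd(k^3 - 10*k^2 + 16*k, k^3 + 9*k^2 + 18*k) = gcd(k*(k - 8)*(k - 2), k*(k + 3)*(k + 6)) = k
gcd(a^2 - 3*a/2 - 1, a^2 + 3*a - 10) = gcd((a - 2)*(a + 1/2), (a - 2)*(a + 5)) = a - 2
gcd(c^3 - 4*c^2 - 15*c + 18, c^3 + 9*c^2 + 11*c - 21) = c^2 + 2*c - 3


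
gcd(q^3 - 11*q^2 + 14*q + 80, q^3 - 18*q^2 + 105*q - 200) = q^2 - 13*q + 40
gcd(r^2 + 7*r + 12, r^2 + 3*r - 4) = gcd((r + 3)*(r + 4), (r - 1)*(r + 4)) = r + 4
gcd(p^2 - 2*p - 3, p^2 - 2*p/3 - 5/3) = p + 1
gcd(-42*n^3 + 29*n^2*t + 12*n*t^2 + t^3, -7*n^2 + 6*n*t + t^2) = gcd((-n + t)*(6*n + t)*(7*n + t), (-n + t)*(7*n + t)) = -7*n^2 + 6*n*t + t^2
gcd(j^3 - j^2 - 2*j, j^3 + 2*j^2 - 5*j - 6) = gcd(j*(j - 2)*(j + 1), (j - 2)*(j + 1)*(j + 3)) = j^2 - j - 2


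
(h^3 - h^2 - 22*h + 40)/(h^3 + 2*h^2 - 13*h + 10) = (h - 4)/(h - 1)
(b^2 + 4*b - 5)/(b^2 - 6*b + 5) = (b + 5)/(b - 5)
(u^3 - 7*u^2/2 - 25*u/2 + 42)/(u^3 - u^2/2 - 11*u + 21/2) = (u - 4)/(u - 1)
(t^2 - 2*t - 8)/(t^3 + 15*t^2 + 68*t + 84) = (t - 4)/(t^2 + 13*t + 42)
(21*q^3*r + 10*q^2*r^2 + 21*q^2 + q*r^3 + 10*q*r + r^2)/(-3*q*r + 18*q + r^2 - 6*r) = (-21*q^3*r - 10*q^2*r^2 - 21*q^2 - q*r^3 - 10*q*r - r^2)/(3*q*r - 18*q - r^2 + 6*r)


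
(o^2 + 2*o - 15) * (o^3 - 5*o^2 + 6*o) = o^5 - 3*o^4 - 19*o^3 + 87*o^2 - 90*o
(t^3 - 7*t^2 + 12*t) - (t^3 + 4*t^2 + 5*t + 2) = -11*t^2 + 7*t - 2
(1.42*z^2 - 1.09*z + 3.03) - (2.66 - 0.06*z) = 1.42*z^2 - 1.03*z + 0.37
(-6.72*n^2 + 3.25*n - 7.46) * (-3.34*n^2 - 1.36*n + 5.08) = 22.4448*n^4 - 1.7158*n^3 - 13.6412*n^2 + 26.6556*n - 37.8968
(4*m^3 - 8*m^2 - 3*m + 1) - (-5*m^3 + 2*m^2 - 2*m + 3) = 9*m^3 - 10*m^2 - m - 2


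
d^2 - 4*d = d*(d - 4)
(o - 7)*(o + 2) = o^2 - 5*o - 14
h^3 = h^3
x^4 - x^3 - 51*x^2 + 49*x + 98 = (x - 7)*(x - 2)*(x + 1)*(x + 7)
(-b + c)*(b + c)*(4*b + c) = -4*b^3 - b^2*c + 4*b*c^2 + c^3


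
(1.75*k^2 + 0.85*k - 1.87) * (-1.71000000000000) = -2.9925*k^2 - 1.4535*k + 3.1977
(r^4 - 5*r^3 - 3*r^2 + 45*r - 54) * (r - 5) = r^5 - 10*r^4 + 22*r^3 + 60*r^2 - 279*r + 270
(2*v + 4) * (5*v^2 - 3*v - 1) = 10*v^3 + 14*v^2 - 14*v - 4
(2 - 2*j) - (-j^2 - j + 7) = j^2 - j - 5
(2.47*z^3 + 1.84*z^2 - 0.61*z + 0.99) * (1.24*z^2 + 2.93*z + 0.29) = 3.0628*z^5 + 9.5187*z^4 + 5.3511*z^3 - 0.0261*z^2 + 2.7238*z + 0.2871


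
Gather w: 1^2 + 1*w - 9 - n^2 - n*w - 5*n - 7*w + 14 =-n^2 - 5*n + w*(-n - 6) + 6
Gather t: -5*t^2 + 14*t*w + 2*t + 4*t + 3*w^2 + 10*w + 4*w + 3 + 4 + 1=-5*t^2 + t*(14*w + 6) + 3*w^2 + 14*w + 8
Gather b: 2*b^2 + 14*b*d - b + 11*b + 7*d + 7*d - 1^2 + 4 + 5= 2*b^2 + b*(14*d + 10) + 14*d + 8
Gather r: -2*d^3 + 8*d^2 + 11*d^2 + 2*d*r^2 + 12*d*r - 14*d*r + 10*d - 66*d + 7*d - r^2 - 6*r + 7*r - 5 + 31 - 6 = -2*d^3 + 19*d^2 - 49*d + r^2*(2*d - 1) + r*(1 - 2*d) + 20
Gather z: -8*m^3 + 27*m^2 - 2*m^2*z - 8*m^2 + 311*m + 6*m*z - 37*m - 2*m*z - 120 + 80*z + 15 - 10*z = -8*m^3 + 19*m^2 + 274*m + z*(-2*m^2 + 4*m + 70) - 105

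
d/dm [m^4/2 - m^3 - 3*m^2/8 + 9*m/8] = 2*m^3 - 3*m^2 - 3*m/4 + 9/8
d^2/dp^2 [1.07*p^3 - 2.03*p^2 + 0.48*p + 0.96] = 6.42*p - 4.06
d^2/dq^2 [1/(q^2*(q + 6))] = 2*(q^2 + 2*q*(q + 6) + 3*(q + 6)^2)/(q^4*(q + 6)^3)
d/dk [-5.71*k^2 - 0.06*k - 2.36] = -11.42*k - 0.06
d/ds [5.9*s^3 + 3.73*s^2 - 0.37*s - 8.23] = 17.7*s^2 + 7.46*s - 0.37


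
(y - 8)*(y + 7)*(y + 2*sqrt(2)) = y^3 - y^2 + 2*sqrt(2)*y^2 - 56*y - 2*sqrt(2)*y - 112*sqrt(2)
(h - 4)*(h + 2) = h^2 - 2*h - 8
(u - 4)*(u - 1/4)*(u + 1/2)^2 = u^4 - 13*u^3/4 - 3*u^2 - u/16 + 1/4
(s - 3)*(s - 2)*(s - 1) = s^3 - 6*s^2 + 11*s - 6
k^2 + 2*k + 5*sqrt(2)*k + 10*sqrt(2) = (k + 2)*(k + 5*sqrt(2))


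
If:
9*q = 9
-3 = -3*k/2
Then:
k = 2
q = 1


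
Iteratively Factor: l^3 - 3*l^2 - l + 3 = (l - 3)*(l^2 - 1) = (l - 3)*(l - 1)*(l + 1)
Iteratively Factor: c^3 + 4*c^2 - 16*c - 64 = (c - 4)*(c^2 + 8*c + 16) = (c - 4)*(c + 4)*(c + 4)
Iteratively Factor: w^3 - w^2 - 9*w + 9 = (w - 1)*(w^2 - 9) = (w - 3)*(w - 1)*(w + 3)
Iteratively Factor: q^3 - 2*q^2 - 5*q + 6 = (q - 1)*(q^2 - q - 6) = (q - 1)*(q + 2)*(q - 3)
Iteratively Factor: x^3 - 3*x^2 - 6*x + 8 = (x + 2)*(x^2 - 5*x + 4) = (x - 4)*(x + 2)*(x - 1)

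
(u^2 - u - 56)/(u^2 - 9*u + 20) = (u^2 - u - 56)/(u^2 - 9*u + 20)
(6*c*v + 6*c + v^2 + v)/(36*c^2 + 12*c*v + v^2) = (v + 1)/(6*c + v)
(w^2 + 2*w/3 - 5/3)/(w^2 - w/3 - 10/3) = (w - 1)/(w - 2)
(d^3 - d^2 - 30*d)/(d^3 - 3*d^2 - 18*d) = (d + 5)/(d + 3)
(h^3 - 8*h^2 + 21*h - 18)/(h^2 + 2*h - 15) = (h^2 - 5*h + 6)/(h + 5)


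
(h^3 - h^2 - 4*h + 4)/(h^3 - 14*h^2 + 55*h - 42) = (h^2 - 4)/(h^2 - 13*h + 42)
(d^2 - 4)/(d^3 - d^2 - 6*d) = (d - 2)/(d*(d - 3))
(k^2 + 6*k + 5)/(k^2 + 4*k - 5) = (k + 1)/(k - 1)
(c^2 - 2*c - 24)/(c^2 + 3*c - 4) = (c - 6)/(c - 1)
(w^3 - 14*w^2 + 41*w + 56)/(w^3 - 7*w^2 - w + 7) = (w - 8)/(w - 1)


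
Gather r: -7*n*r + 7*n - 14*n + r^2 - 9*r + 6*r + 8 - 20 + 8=-7*n + r^2 + r*(-7*n - 3) - 4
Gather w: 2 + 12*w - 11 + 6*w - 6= 18*w - 15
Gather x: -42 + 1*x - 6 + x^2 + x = x^2 + 2*x - 48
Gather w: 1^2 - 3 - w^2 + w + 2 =-w^2 + w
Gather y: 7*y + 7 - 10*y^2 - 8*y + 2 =-10*y^2 - y + 9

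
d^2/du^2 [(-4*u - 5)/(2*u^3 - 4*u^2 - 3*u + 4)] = 2*(-48*u^5 - 24*u^4 + 232*u^3 + 42*u^2 - 252*u - 173)/(8*u^9 - 48*u^8 + 60*u^7 + 128*u^6 - 282*u^5 - 60*u^4 + 357*u^3 - 84*u^2 - 144*u + 64)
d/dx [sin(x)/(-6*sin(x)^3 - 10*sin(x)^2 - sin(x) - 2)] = (12*sin(x)^3 + 10*sin(x)^2 - 2)*cos(x)/(6*sin(x)^3 + 10*sin(x)^2 + sin(x) + 2)^2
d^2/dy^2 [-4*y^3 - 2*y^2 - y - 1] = -24*y - 4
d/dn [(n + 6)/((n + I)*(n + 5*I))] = (-n^2 - 12*n - 5 - 36*I)/(n^4 + 12*I*n^3 - 46*n^2 - 60*I*n + 25)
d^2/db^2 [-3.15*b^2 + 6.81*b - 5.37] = -6.30000000000000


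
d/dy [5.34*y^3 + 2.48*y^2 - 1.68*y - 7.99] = 16.02*y^2 + 4.96*y - 1.68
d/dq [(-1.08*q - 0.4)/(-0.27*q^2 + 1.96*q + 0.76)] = (0.2916*q^2 - 2.1168*q - (0.54*q - 1.96)*(1.08*q + 0.4) - 0.8208)/(-0.27*q^2 + 1.96*q + 0.76)^2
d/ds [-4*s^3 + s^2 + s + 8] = -12*s^2 + 2*s + 1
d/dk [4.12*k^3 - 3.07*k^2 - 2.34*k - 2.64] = 12.36*k^2 - 6.14*k - 2.34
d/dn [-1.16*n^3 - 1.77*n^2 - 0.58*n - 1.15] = -3.48*n^2 - 3.54*n - 0.58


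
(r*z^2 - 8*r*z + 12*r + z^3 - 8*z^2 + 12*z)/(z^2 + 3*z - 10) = (r*z - 6*r + z^2 - 6*z)/(z + 5)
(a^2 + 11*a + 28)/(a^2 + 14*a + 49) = (a + 4)/(a + 7)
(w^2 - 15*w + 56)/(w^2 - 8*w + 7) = (w - 8)/(w - 1)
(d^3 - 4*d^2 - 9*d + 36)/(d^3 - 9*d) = (d - 4)/d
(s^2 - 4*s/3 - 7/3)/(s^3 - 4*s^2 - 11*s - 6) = (s - 7/3)/(s^2 - 5*s - 6)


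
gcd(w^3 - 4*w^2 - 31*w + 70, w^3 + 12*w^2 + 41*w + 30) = w + 5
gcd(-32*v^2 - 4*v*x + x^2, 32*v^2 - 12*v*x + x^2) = -8*v + x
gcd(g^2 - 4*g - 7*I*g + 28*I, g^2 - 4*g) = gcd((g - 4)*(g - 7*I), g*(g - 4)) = g - 4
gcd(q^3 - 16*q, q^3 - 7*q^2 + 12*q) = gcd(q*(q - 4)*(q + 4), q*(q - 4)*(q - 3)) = q^2 - 4*q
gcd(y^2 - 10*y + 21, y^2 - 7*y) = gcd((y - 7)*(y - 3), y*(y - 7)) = y - 7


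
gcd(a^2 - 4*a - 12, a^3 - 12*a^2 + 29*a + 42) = a - 6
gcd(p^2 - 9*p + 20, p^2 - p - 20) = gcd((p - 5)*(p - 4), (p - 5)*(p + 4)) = p - 5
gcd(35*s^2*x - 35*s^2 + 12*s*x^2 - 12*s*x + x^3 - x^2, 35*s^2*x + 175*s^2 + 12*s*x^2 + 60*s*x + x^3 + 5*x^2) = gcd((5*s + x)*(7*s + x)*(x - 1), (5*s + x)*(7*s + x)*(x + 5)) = 35*s^2 + 12*s*x + x^2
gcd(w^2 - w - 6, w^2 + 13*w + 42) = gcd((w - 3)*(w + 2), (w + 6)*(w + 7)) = 1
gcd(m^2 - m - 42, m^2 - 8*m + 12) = 1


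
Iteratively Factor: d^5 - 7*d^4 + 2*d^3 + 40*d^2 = (d - 4)*(d^4 - 3*d^3 - 10*d^2) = d*(d - 4)*(d^3 - 3*d^2 - 10*d) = d*(d - 5)*(d - 4)*(d^2 + 2*d) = d*(d - 5)*(d - 4)*(d + 2)*(d)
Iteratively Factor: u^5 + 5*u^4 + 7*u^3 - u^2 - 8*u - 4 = (u + 1)*(u^4 + 4*u^3 + 3*u^2 - 4*u - 4) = (u + 1)*(u + 2)*(u^3 + 2*u^2 - u - 2) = (u + 1)^2*(u + 2)*(u^2 + u - 2) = (u - 1)*(u + 1)^2*(u + 2)*(u + 2)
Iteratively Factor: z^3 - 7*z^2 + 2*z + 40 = (z - 4)*(z^2 - 3*z - 10) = (z - 5)*(z - 4)*(z + 2)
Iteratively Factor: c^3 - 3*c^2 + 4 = (c - 2)*(c^2 - c - 2) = (c - 2)*(c + 1)*(c - 2)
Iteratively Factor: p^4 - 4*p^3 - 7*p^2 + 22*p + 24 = (p - 3)*(p^3 - p^2 - 10*p - 8) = (p - 4)*(p - 3)*(p^2 + 3*p + 2) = (p - 4)*(p - 3)*(p + 2)*(p + 1)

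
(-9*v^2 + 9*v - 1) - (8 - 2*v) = -9*v^2 + 11*v - 9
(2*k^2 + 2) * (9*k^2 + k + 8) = 18*k^4 + 2*k^3 + 34*k^2 + 2*k + 16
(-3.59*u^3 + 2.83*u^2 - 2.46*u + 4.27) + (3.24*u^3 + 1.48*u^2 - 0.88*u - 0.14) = -0.35*u^3 + 4.31*u^2 - 3.34*u + 4.13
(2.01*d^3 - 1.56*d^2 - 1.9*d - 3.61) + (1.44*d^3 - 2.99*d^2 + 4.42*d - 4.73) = 3.45*d^3 - 4.55*d^2 + 2.52*d - 8.34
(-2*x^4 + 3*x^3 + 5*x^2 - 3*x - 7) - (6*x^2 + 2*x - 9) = -2*x^4 + 3*x^3 - x^2 - 5*x + 2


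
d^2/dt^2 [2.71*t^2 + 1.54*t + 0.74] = 5.42000000000000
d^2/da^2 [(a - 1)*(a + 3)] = 2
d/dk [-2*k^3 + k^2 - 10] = 2*k*(1 - 3*k)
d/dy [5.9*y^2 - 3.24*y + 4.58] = 11.8*y - 3.24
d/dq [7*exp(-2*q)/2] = -7*exp(-2*q)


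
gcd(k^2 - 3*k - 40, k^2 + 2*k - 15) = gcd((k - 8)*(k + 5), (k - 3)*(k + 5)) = k + 5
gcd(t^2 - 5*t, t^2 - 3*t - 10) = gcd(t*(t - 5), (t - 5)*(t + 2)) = t - 5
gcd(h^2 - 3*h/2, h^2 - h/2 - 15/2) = 1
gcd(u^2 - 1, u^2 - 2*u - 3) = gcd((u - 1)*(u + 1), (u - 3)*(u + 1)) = u + 1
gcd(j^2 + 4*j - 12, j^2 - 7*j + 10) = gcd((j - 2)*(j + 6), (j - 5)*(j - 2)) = j - 2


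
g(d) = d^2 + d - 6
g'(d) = 2*d + 1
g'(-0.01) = 0.98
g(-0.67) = -6.22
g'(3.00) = 7.00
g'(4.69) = 10.38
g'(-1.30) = -1.60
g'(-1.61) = -2.22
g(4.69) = 20.69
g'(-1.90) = -2.80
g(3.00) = 6.00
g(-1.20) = -5.76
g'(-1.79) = -2.58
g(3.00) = 6.00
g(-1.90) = -4.29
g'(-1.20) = -1.40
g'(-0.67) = -0.34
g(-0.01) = -6.01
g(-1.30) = -5.61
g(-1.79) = -4.59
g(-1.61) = -5.02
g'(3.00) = 7.00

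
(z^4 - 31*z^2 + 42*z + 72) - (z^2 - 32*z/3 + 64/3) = z^4 - 32*z^2 + 158*z/3 + 152/3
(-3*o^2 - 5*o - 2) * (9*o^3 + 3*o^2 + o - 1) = -27*o^5 - 54*o^4 - 36*o^3 - 8*o^2 + 3*o + 2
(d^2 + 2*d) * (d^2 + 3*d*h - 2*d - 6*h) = d^4 + 3*d^3*h - 4*d^2 - 12*d*h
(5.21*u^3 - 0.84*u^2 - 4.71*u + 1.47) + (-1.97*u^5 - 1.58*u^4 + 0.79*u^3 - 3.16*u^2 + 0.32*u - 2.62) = -1.97*u^5 - 1.58*u^4 + 6.0*u^3 - 4.0*u^2 - 4.39*u - 1.15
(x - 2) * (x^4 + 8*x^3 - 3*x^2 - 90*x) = x^5 + 6*x^4 - 19*x^3 - 84*x^2 + 180*x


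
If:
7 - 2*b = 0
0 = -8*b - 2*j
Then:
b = 7/2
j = -14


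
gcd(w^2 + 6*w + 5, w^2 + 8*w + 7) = w + 1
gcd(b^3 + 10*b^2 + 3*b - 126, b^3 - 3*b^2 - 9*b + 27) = b - 3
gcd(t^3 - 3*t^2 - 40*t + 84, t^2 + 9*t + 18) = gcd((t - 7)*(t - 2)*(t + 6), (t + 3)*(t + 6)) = t + 6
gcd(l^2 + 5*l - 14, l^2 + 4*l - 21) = l + 7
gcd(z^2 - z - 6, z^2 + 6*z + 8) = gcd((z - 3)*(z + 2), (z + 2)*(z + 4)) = z + 2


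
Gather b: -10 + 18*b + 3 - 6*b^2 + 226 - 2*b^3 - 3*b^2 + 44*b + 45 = -2*b^3 - 9*b^2 + 62*b + 264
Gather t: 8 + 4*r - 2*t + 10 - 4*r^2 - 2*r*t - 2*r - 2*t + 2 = -4*r^2 + 2*r + t*(-2*r - 4) + 20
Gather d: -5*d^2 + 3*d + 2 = -5*d^2 + 3*d + 2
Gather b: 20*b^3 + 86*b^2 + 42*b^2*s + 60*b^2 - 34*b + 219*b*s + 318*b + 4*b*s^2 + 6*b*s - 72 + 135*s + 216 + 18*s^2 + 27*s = 20*b^3 + b^2*(42*s + 146) + b*(4*s^2 + 225*s + 284) + 18*s^2 + 162*s + 144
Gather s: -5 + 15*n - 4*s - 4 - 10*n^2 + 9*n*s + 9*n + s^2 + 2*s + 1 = -10*n^2 + 24*n + s^2 + s*(9*n - 2) - 8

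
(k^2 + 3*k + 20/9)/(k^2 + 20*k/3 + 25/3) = (k + 4/3)/(k + 5)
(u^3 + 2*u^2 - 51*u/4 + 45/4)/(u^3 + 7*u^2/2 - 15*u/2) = (u - 3/2)/u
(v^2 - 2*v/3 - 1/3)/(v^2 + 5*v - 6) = (v + 1/3)/(v + 6)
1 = 1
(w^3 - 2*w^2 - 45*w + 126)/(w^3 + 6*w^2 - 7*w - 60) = (w^2 + w - 42)/(w^2 + 9*w + 20)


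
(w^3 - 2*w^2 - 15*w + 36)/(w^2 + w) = (w^3 - 2*w^2 - 15*w + 36)/(w*(w + 1))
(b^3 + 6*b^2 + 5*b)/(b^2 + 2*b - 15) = b*(b + 1)/(b - 3)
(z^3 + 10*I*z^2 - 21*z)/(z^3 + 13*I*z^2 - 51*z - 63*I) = z/(z + 3*I)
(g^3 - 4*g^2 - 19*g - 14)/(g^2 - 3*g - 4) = (g^2 - 5*g - 14)/(g - 4)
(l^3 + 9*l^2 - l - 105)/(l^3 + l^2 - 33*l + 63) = (l + 5)/(l - 3)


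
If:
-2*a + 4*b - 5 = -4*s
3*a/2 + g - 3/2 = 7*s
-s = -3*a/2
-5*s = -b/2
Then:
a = 5/64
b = 75/64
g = 141/64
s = 15/128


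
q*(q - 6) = q^2 - 6*q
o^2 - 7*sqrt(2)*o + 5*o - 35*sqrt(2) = (o + 5)*(o - 7*sqrt(2))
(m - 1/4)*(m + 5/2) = m^2 + 9*m/4 - 5/8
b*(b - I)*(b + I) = b^3 + b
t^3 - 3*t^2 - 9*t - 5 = (t - 5)*(t + 1)^2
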